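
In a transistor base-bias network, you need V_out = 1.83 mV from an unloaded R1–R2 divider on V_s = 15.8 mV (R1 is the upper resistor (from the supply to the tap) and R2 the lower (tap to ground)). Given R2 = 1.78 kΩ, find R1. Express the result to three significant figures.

V_out/V_s = R2/(R1+R2) = 0.1158.
Rearranging, R1 = R2·(1−k)/k = 1.78 × 7.634 = 13.59 kΩ.

R1 ≈ 13.6 kΩ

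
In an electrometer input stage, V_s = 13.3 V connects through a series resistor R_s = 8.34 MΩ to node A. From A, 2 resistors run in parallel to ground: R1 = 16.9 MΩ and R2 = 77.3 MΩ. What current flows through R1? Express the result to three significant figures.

I ≈ 0.491 µA

Combine the parallel branches: R_p = (1/16.9 + 1/77.3)⁻¹ = 13.87 MΩ.
V_A by voltage divider: V_A = 13.3 × 13.87/(8.34 + 13.87) = 8.305 V.
I(R1) = V_A / R1 = 8.305/16.9 = 0.4914 µA.
(Check via current divider: I_total = 0.5989 µA; share G_k/ΣG = 0.8206 → same result.)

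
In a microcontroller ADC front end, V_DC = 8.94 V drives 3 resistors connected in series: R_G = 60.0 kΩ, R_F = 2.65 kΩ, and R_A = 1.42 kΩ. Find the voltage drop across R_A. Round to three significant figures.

V ≈ 0.198 V

ΣR = 60.0 + 2.65 + 1.42 = 64.07 kΩ.
By the voltage-divider rule, V = 8.94 × 1.420/64.07 = 0.1981 V.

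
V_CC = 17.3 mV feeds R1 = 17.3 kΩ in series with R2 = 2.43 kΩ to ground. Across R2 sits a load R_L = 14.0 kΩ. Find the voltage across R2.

V_out ≈ 1.85 mV

The load sits in parallel with R2, giving an effective lower resistance R2' = R2·R_L/(R2+R_L) = 2.071 kΩ.
Now apply the divider: V_out = 17.3 × 0.1069 = 1.849 mV.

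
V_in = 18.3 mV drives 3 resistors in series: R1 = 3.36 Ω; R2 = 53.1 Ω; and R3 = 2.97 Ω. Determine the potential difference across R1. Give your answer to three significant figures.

V ≈ 1.03 mV

ΣR = 3.36 + 53.1 + 2.97 = 59.43 Ω.
V = V_in · R/ΣR = 18.3 × 0.05654 = 1.035 mV.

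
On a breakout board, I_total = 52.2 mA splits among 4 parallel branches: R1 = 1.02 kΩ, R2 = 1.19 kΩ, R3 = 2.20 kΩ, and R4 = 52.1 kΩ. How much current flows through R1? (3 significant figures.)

Conductances: ΣG = 1/1.02 + 1/1.19 + 1/2.20 + 1/52.1 = 2.294 (1/kΩ).
By the current-divider rule, I = I_total · G_k/ΣG = 52.2 × 0.4273 = 22.30 mA.

I ≈ 22.3 mA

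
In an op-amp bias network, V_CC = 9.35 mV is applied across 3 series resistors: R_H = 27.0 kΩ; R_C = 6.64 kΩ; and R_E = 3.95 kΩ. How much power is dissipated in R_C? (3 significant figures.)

Series current I = V_CC/ΣR = 9.35/37.59 = 0.2487 µA.
P(R_C) = I²·R_C = (0.2487)² × 6.64 = 0.4108 nW.

P ≈ 0.411 nW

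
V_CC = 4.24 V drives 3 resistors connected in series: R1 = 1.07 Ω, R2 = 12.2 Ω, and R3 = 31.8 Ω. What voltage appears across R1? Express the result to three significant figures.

V ≈ 0.101 V

ΣR = 1.07 + 12.2 + 31.8 = 45.07 Ω.
By the voltage-divider rule, V = 4.24 × 1.070/45.07 = 0.1007 V.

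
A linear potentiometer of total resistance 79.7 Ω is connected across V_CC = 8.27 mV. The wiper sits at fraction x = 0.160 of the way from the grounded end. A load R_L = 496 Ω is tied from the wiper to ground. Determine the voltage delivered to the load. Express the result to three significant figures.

V_out ≈ 1.30 mV

Split the track: R_lower = x·R_p = 12.75 Ω, R_upper = (1−x)·R_p = 66.95 Ω.
R_L loads the lower segment: effective lower R = 12.43 Ω.
V_out = 8.27 × 12.43/(66.95 + 12.43) = 1.295 mV.
(Unloaded: V_out = x·V_CC = 1.32 mV.)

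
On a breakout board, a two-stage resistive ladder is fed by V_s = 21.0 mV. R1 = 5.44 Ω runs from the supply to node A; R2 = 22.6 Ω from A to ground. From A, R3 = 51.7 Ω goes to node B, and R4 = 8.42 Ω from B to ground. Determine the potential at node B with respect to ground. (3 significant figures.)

Looking into the second stage from A: R3 + R4 = 60.12 Ω appears in parallel with R2.
R2 ‖ (R3+R4) = 16.43 Ω.
So V_A = 21.0 × 0.7512 = 15.78 mV.
Stage 2 is unloaded, so V_B = V_A · R4/(R3+R4) = 15.78 × 8.42/60.12 = 2.209 mV.

V_B ≈ 2.21 mV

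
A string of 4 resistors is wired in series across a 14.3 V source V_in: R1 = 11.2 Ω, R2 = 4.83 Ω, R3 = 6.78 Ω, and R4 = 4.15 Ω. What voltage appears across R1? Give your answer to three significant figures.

ΣR = 11.2 + 4.83 + 6.78 + 4.15 = 26.96 Ω.
By the voltage-divider rule, V = 14.3 × 11.20/26.96 = 5.941 V.

V ≈ 5.94 V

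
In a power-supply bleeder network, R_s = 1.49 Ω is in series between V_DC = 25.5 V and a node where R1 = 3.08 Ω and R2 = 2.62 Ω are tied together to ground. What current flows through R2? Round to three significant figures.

I ≈ 4.74 A

Combine the parallel branches: R_p = (1/3.08 + 1/2.62)⁻¹ = 1.416 Ω.
V_A by voltage divider: V_A = 25.5 × 1.416/(1.49 + 1.416) = 12.42 V.
I(R2) = V_A / R2 = 12.42/2.62 = 4.742 A.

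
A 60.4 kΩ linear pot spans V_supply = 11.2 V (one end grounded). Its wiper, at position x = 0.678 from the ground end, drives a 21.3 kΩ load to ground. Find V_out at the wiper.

V_out ≈ 4.69 V

Lower segment x·R_p = 40.95 kΩ; upper segment (1−x)·R_p = 19.45 kΩ.
R_L loads the lower segment: effective lower R = 14.01 kΩ.
Then V_out = V_supply · 14.01/(19.45 + 14.01) = 4.690 V.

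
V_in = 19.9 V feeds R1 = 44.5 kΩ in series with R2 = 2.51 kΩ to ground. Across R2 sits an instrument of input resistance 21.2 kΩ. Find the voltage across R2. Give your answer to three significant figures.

R2 ‖ R_L = (2.51 × 21.2)/(2.51 + 21.2) = 2.244 kΩ.
Then V_out = V_in · R2'/(R1 + R2') = 19.9 × 2.244/46.74 = 0.9554 V.

V_out ≈ 0.955 V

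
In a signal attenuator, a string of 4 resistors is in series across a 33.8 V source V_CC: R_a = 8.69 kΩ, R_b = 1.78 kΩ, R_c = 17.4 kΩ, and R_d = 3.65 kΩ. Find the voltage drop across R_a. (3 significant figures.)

V ≈ 9.32 V

Series total: ΣR = 8.69 + 1.78 + 17.4 + 3.65 = 31.52 kΩ.
V = V_CC · R/ΣR = 33.8 × 0.2757 = 9.319 V.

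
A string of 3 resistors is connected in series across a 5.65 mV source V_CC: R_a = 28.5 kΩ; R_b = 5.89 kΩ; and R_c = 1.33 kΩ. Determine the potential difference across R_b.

V ≈ 0.932 mV

ΣR = 28.5 + 5.89 + 1.33 = 35.72 kΩ.
Voltage divider: V = V_CC · (5.890 / 35.72) = 5.65 × 0.1649 = 0.9316 mV.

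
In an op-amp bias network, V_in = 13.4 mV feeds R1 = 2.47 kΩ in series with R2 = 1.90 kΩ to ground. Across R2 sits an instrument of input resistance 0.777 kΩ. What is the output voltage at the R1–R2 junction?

The load sits in parallel with R2, giving an effective lower resistance R2' = R2·R_L/(R2+R_L) = 0.5515 kΩ.
Then V_out = V_in · R2'/(R1 + R2') = 13.4 × 0.5515/3.021 = 2.446 mV.

V_out ≈ 2.45 mV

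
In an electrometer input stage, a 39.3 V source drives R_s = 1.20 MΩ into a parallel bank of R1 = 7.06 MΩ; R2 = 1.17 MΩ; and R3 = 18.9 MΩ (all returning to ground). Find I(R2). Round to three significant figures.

I ≈ 14.9 µA

Combine the parallel branches: R_p = (1/7.06 + 1/1.17 + 1/18.9)⁻¹ = 0.9531 MΩ.
V_A = 39.3 × 0.9531/2.153 = 17.40 V.
I(R2) = V_A / R2 = 17.40/1.17 = 14.87 µA.
(Check via current divider: I_total = 18.25 µA; share G_k/ΣG = 0.8146 → same result.)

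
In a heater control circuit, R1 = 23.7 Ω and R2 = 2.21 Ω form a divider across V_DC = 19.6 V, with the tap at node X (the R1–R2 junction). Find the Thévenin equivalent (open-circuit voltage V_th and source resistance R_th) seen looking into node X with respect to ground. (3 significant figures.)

With X open, the divider is unloaded: V_th = 19.6 × 2.21/25.91 = 1.672 V.
Zeroing V_DC shorts the top of R1 to ground, so R_th = R1 ‖ R2 = 2.021 Ω.

V_th ≈ 1.67 V, R_th ≈ 2.02 Ω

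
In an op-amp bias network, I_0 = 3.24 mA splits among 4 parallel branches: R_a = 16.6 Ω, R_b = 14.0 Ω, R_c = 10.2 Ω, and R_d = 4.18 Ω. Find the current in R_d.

Conductances: ΣG = 1/16.6 + 1/14.0 + 1/10.2 + 1/4.18 = 0.4689 (1/Ω).
By the current-divider rule, I = I_0 · G_k/ΣG = 3.24 × 0.5102 = 1.653 mA.

I ≈ 1.65 mA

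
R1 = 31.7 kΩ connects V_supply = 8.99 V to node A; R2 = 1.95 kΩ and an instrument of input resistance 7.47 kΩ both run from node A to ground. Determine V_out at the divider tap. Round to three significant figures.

First combine the lower leg with the load: R2 ‖ R_L = 1.546 kΩ.
Voltage divider with the loaded lower leg: V_out = 8.99 × 1.546/(31.7 + 1.546) = 8.99 × 0.04651 = 0.4181 V.
(Unloaded it would be 0.521 V; the load pulls it down.)

V_out ≈ 0.418 V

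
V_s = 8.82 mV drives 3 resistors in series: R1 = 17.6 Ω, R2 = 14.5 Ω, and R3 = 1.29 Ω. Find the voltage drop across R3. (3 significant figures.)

V ≈ 0.341 mV

Total series resistance ΣR = 17.6 + 14.5 + 1.29 = 33.39 Ω.
Voltage divider: V = V_s · (1.290 / 33.39) = 8.82 × 0.03863 = 0.3408 mV.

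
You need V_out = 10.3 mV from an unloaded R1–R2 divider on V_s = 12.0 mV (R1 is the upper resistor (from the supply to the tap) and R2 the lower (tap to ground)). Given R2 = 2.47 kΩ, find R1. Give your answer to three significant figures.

The divider ratio is R2/(R1+R2) = 10.3/12.0 = 0.8583.
So R1 = R2 · (V_s/V_out − 1) = 2.47 × (12.0/10.3 − 1) = 2.47 × 0.1650 = 0.4077 kΩ.

R1 ≈ 0.408 kΩ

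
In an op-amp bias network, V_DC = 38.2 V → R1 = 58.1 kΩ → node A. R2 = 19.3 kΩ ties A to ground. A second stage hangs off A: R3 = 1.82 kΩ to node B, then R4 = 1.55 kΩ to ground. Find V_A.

The second stage (R3 + R4 = 3.370 kΩ) loads node A in parallel with R2.
R2 ‖ (R3+R4) = 2.869 kΩ.
First divider: V_A = V_DC · 2.869/(58.1 + 2.869) = 1.798 V.

V_A ≈ 1.80 V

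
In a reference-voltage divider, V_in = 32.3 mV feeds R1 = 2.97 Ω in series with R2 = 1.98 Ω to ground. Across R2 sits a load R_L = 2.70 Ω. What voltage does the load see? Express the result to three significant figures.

R2 ‖ R_L = (1.98 × 2.70)/(1.98 + 2.70) = 1.142 Ω.
Voltage divider with the loaded lower leg: V_out = 32.3 × 1.142/(2.97 + 1.142) = 32.3 × 0.2778 = 8.972 mV.
(Unloaded it would be 12.9 mV; the load pulls it down.)

V_out ≈ 8.97 mV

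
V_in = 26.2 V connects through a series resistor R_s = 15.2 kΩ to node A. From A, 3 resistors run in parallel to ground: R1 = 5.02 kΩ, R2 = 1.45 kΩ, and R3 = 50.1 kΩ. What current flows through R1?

I ≈ 0.352 mA

Parallel bank: R_p = 1/(1/5.02 + 1/1.45 + 1/50.1) = 1.100 kΩ.
Node voltage V_A = V_in · R_p/(R_s + R_p) = 26.2 × 0.06750 = 1.769 V.
Branch current I = V_A/R1 = 1.769/5.02 = 0.3523 mA.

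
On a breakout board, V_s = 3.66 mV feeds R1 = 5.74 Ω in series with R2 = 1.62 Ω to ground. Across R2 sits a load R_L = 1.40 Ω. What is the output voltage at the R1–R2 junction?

V_out ≈ 0.423 mV

First combine the lower leg with the load: R2 ‖ R_L = 0.7510 Ω.
Voltage divider with the loaded lower leg: V_out = 3.66 × 0.7510/(5.74 + 0.7510) = 3.66 × 0.1157 = 0.4235 mV.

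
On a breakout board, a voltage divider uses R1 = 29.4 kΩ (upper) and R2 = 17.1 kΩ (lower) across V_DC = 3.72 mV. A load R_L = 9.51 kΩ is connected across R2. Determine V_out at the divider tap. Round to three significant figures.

V_out ≈ 0.640 mV

The load sits in parallel with R2, giving an effective lower resistance R2' = R2·R_L/(R2+R_L) = 6.111 kΩ.
Voltage divider with the loaded lower leg: V_out = 3.72 × 6.111/(29.4 + 6.111) = 3.72 × 0.1721 = 0.6402 mV.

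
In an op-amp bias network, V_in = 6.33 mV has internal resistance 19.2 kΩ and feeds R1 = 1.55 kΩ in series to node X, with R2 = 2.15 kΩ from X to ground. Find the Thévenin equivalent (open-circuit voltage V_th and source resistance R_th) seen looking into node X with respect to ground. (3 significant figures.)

V_th ≈ 0.594 mV, R_th ≈ 1.95 kΩ

R1' = 19.2 + 1.55 = 20.75 kΩ (source resistance + R1).
Open-circuit (no load on X): V_th = V_in · R2/(R1' + R2) = 6.33 × 2.15/(20.75 + 2.15) = 0.5943 mV.
With V_in suppressed (replaced by a short), R_th = R1' ‖ R2 = (20.75 × 2.15)/(20.75 + 2.15) = 1.948 kΩ.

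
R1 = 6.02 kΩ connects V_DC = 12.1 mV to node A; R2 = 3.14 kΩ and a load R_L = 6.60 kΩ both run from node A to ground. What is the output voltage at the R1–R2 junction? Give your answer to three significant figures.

V_out ≈ 3.16 mV

R2 ‖ R_L = (3.14 × 6.60)/(3.14 + 6.60) = 2.128 kΩ.
Then V_out = V_DC · R2'/(R1 + R2') = 12.1 × 2.128/8.148 = 3.160 mV.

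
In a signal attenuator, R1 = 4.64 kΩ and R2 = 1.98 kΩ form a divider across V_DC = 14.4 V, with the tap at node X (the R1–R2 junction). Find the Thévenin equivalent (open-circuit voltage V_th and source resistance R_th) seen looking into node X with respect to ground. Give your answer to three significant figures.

V_th ≈ 4.31 V, R_th ≈ 1.39 kΩ

With X open, the divider is unloaded: V_th = 14.4 × 1.98/6.620 = 4.307 V.
Looking into X with the source shorted: R_th = R1·R2/(R1+R2) = 4.640 × 1.98/6.620 = 1.388 kΩ.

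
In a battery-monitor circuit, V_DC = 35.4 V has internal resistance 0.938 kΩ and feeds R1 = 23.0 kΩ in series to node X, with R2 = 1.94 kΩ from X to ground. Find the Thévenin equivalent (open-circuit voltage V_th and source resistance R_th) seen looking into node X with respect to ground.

R1' = 0.938 + 23.0 = 23.94 kΩ (source resistance + R1).
With X open, the divider is unloaded: V_th = 35.4 × 1.94/25.88 = 2.654 V.
Zeroing V_DC shorts the top of R1' to ground, so R_th = R1' ‖ R2 = 1.795 kΩ.

V_th ≈ 2.65 V, R_th ≈ 1.79 kΩ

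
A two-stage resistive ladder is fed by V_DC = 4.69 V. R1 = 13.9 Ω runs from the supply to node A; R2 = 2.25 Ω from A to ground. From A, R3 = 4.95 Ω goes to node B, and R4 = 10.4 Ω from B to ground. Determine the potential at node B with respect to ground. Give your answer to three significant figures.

V_B ≈ 0.393 V

The second stage (R3 + R4 = 15.35 Ω) loads node A in parallel with R2.
Effective lower resistance at A: R2 ‖ 15.35 = 1.962 Ω.
V_A = 4.69 × 1.962/(13.9 + 1.962) = 0.5802 V.
Stage 2 is unloaded, so V_B = V_A · R4/(R3+R4) = 0.5802 × 10.4/15.35 = 0.3931 V.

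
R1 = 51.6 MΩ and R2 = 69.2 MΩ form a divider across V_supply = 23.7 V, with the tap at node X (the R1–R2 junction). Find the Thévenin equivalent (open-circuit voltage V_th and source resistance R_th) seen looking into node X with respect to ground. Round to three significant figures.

With X open, the divider is unloaded: V_th = 23.7 × 69.2/120.8 = 13.58 V.
With V_supply suppressed (replaced by a short), R_th = R1 ‖ R2 = (51.60 × 69.2)/(51.60 + 69.2) = 29.56 MΩ.

V_th ≈ 13.6 V, R_th ≈ 29.6 MΩ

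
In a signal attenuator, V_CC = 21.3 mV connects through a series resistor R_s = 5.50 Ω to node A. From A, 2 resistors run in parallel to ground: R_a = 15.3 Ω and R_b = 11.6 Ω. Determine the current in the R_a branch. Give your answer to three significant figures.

Combine the parallel branches: R_p = (1/15.3 + 1/11.6)⁻¹ = 6.598 Ω.
V_A = 21.3 × 6.598/12.10 = 11.62 mV.
Branch current I = V_A/R_a = 11.62/15.3 = 0.7592 mA.

I ≈ 0.759 mA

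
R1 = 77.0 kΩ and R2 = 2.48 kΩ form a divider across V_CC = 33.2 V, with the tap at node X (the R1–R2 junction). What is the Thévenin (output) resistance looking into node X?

R_th ≈ 2.40 kΩ

With V_CC suppressed (replaced by a short), R_th = R1 ‖ R2 = (77.00 × 2.48)/(77.00 + 2.48) = 2.403 kΩ.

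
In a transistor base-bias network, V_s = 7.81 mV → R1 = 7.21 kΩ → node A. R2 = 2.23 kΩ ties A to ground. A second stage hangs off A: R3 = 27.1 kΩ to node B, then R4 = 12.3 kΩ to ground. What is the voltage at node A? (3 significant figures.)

Node A sees R2 in parallel with the series input of stage 2, R3 + R4 = 39.40 kΩ.
Effective lower resistance at A: R2 ‖ 39.40 = 2.111 kΩ.
First divider: V_A = V_s · 2.111/(7.21 + 2.111) = 1.768 mV.

V_A ≈ 1.77 mV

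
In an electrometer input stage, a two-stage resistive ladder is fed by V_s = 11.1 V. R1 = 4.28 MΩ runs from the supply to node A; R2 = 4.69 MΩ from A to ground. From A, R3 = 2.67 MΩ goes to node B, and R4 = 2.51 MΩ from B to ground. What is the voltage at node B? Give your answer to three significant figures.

Looking into the second stage from A: R3 + R4 = 5.180 MΩ appears in parallel with R2.
Effective lower resistance at A: R2 ‖ 5.180 = 2.461 MΩ.
So V_A = 11.1 × 0.3651 = 4.053 V.
Stage 2 is unloaded, so V_B = V_A · R4/(R3+R4) = 4.053 × 2.51/5.180 = 1.964 V.

V_B ≈ 1.96 V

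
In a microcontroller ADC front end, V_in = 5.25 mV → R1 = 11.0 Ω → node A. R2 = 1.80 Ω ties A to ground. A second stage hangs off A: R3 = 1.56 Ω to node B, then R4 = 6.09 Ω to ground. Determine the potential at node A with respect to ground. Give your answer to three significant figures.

V_A ≈ 0.614 mV

Looking into the second stage from A: R3 + R4 = 7.650 Ω appears in parallel with R2.
R2 ‖ (R3+R4) = 1.457 Ω.
So V_A = 5.25 × 0.1170 = 0.6141 mV.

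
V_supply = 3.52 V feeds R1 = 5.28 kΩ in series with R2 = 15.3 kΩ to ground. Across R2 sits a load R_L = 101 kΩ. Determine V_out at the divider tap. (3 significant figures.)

V_out ≈ 2.52 V

R2 ‖ R_L = (15.3 × 101)/(15.3 + 101) = 13.29 kΩ.
Then V_out = V_supply · R2'/(R1 + R2') = 3.52 × 13.29/18.57 = 2.519 V.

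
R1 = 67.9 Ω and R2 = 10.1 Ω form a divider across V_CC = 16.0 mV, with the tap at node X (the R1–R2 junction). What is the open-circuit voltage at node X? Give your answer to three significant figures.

V_th ≈ 2.07 mV

Open-circuit (no load on X): V_th = V_CC · R2/(R1 + R2) = 16.0 × 10.1/(67.90 + 10.1) = 2.072 mV.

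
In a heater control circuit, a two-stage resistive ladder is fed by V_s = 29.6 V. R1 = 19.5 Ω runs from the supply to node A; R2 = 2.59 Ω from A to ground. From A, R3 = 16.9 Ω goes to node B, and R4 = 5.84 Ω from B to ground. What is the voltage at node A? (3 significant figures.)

V_A ≈ 3.15 V

The second stage (R3 + R4 = 22.74 Ω) loads node A in parallel with R2.
R2 ‖ (R3+R4) = 2.325 Ω.
So V_A = 29.6 × 0.1065 = 3.153 V.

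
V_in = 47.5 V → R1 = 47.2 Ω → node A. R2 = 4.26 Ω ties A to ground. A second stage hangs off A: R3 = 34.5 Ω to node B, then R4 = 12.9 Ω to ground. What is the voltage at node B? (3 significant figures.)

V_B ≈ 0.989 V

The second stage (R3 + R4 = 47.40 Ω) loads node A in parallel with R2.
Effective lower resistance at A: R2 ‖ 47.40 = 3.909 Ω.
V_A = 47.5 × 3.909/(47.2 + 3.909) = 3.633 V.
V_B = V_A × 0.2722 = 0.9887 V.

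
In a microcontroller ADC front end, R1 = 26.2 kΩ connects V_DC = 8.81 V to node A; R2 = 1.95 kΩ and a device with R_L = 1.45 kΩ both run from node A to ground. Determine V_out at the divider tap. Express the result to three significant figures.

First combine the lower leg with the load: R2 ‖ R_L = 0.8316 kΩ.
Then V_out = V_DC · R2'/(R1 + R2') = 8.81 × 0.8316/27.03 = 0.2710 V.

V_out ≈ 0.271 V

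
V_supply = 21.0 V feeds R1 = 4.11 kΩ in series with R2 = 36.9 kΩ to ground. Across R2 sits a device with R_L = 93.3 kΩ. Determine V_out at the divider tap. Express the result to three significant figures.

The load sits in parallel with R2, giving an effective lower resistance R2' = R2·R_L/(R2+R_L) = 26.44 kΩ.
Now apply the divider: V_out = 21.0 × 0.8655 = 18.17 V.
(Unloaded it would be 18.9 V; the load pulls it down.)

V_out ≈ 18.2 V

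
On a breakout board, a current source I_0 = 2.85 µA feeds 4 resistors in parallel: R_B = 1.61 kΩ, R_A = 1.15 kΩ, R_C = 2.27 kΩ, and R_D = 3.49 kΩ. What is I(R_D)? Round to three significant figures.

I ≈ 0.368 µA

Total conductance ΣG = 1/1.61 + 1/1.15 + 1/2.27 + 1/3.49 = 2.218 (units of 1/kΩ).
By the current-divider rule, I = I_0 · G_k/ΣG = 2.85 × 0.1292 = 0.3682 µA.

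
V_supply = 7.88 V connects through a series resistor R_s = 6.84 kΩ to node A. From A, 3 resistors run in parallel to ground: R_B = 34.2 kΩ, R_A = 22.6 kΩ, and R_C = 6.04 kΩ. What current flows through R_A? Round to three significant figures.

I ≈ 0.132 mA

Equivalent of the parallel group: R_p = 4.183 kΩ.
V_A = 7.88 × 4.183/11.02 = 2.990 V.
I(R_A) = V_A / R_A = 2.990/22.6 = 0.1323 mA.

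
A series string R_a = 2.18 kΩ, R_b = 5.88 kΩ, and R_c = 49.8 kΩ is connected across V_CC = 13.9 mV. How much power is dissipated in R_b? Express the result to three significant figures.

P ≈ 0.339 nW

Series current I = V_CC/ΣR = 13.9/57.86 = 0.2402 µA.
P = I²R = 0.05771 × 5.88 = 0.3394 nW.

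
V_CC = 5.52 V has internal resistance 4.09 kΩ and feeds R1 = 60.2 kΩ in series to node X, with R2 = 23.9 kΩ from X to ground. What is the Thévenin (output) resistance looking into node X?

R_th ≈ 17.4 kΩ

R1' = 4.09 + 60.2 = 64.29 kΩ (source resistance + R1).
Looking into X with the source shorted: R_th = R1'·R2/(R1'+R2) = 64.29 × 23.9/88.19 = 17.42 kΩ.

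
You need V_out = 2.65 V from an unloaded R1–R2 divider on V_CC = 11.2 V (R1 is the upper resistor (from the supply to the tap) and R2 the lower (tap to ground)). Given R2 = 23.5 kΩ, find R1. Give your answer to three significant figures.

V_out/V_CC = R2/(R1+R2) = 0.2366.
So R1 = R2 · (V_CC/V_out − 1) = 23.5 × (11.2/2.65 − 1) = 23.5 × 3.226 = 75.82 kΩ.

R1 ≈ 75.8 kΩ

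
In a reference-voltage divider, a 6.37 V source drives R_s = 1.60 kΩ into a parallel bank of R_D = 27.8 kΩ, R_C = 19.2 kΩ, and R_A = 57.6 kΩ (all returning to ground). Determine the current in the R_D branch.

Parallel bank: R_p = 1/(1/27.8 + 1/19.2 + 1/57.6) = 9.486 kΩ.
V_A = 6.37 × 9.486/11.09 = 5.451 V.
I(R_D) = V_A / R_D = 5.451/27.8 = 0.1961 mA.

I ≈ 0.196 mA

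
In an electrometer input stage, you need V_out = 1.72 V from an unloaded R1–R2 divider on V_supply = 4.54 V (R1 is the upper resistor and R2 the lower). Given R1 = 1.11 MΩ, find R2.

R2 ≈ 0.677 MΩ

V_out/V_supply = R2/(R1+R2) = 0.3789.
R2 = R1 · 0.3789/(1 − 0.3789) = 0.6770 MΩ.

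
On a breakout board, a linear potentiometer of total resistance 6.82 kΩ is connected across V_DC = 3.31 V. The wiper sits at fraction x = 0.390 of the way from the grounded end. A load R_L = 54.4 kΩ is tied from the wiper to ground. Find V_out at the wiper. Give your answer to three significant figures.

V_out ≈ 1.25 V

Lower segment x·R_p = 2.660 kΩ; upper segment (1−x)·R_p = 4.160 kΩ.
Lower segment in parallel with the load: 2.660 ‖ 54.4 = 2.536 kΩ.
Then V_out = V_DC · 2.536/(4.160 + 2.536) = 1.254 V.
(Unloaded: V_out = x·V_DC = 1.29 V.)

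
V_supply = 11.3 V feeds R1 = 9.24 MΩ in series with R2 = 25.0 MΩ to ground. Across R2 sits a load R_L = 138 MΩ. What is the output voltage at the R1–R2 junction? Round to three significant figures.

The load sits in parallel with R2, giving an effective lower resistance R2' = R2·R_L/(R2+R_L) = 21.17 MΩ.
Then V_out = V_supply · R2'/(R1 + R2') = 11.3 × 21.17/30.41 = 7.866 V.

V_out ≈ 7.87 V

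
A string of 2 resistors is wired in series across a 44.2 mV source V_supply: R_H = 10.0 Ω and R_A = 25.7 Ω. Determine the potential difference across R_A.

V ≈ 31.8 mV

Series total: ΣR = 10.0 + 25.7 = 35.70 Ω.
Voltage divider: V = V_supply · (25.70 / 35.70) = 44.2 × 0.7199 = 31.82 mV.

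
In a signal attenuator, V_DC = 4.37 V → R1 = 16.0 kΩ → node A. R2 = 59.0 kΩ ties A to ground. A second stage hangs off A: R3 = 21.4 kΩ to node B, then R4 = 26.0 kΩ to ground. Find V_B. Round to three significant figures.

Node A sees R2 in parallel with the series input of stage 2, R3 + R4 = 47.40 kΩ.
R2 ‖ (R3+R4) = 26.28 kΩ.
V_A = 4.37 × 26.28/(16.0 + 26.28) = 2.716 V.
Stage 2 is unloaded, so V_B = V_A · R4/(R3+R4) = 2.716 × 26.0/47.40 = 1.490 V.

V_B ≈ 1.49 V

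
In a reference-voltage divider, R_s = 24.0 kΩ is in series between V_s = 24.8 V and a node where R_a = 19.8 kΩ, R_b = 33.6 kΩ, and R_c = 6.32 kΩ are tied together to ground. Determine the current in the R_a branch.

I ≈ 0.186 mA

Parallel bank: R_p = 1/(1/19.8 + 1/33.6 + 1/6.32) = 4.193 kΩ.
V_A by voltage divider: V_A = 24.8 × 4.193/(24.0 + 4.193) = 3.688 V.
Branch current I = V_A/R_a = 3.688/19.8 = 0.1863 mA.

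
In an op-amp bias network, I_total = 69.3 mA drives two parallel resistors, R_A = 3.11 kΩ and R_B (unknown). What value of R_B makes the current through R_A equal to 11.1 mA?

The fraction through R_A equals R_B/(R_A+R_B).
With f = 0.1602, R_B = R_A · f/(1−f) = 3.11 × 0.1907 = 0.5931 kΩ.

R_B ≈ 0.593 kΩ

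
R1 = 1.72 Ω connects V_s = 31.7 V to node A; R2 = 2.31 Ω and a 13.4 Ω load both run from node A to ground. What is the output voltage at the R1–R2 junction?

V_out ≈ 16.9 V

First combine the lower leg with the load: R2 ‖ R_L = 1.970 Ω.
Now apply the divider: V_out = 31.7 × 0.5339 = 16.93 V.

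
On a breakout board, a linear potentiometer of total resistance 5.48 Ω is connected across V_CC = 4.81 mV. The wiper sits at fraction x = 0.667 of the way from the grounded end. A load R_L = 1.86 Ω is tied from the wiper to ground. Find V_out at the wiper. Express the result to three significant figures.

V_out ≈ 1.94 mV

Lower segment x·R_p = 3.655 Ω; upper segment (1−x)·R_p = 1.825 Ω.
(x·R_p) ‖ R_L = 1.233 Ω.
V_out = 4.81 × 1.233/(1.825 + 1.233) = 1.939 mV.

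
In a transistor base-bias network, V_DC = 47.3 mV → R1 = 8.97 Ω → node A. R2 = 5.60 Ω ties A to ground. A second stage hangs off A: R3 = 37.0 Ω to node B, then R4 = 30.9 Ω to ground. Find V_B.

V_B ≈ 7.87 mV

Looking into the second stage from A: R3 + R4 = 67.90 Ω appears in parallel with R2.
R2 ‖ (R3+R4) = 5.173 Ω.
First divider: V_A = V_DC · 5.173/(8.97 + 5.173) = 17.30 mV.
Then the unloaded second divider: V_B = V_A × R4/(R3+R4) = 17.30 × 0.4551 = 7.874 mV.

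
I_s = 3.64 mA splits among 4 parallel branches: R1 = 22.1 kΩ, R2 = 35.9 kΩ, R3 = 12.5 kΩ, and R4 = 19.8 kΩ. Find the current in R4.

I ≈ 0.903 mA

Conductances: ΣG = 1/22.1 + 1/35.9 + 1/12.5 + 1/19.8 = 0.2036 (1/kΩ).
By the current-divider rule, I = I_s · G_k/ΣG = 3.64 × 0.2480 = 0.9029 mA.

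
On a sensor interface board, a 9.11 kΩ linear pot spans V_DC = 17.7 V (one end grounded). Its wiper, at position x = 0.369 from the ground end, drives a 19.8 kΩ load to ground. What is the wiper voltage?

V_out ≈ 5.90 V

Split the track: R_lower = x·R_p = 3.362 kΩ, R_upper = (1−x)·R_p = 5.748 kΩ.
R_L loads the lower segment: effective lower R = 2.874 kΩ.
V_out = 17.7 × 2.874/(5.748 + 2.874) = 5.899 V.
(Unloaded: V_out = x·V_DC = 6.53 V.)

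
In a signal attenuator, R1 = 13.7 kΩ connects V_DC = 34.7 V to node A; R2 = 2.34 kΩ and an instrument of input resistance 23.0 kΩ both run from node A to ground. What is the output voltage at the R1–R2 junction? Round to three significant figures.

The load sits in parallel with R2, giving an effective lower resistance R2' = R2·R_L/(R2+R_L) = 2.124 kΩ.
Then V_out = V_DC · R2'/(R1 + R2') = 34.7 × 2.124/15.82 = 4.657 V.
(Unloaded it would be 5.06 V; the load pulls it down.)

V_out ≈ 4.66 V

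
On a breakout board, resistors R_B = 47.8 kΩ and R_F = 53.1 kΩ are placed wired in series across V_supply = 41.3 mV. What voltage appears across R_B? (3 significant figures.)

Total series resistance ΣR = 47.8 + 53.1 = 100.9 kΩ.
V = V_supply · R/ΣR = 41.3 × 0.4737 = 19.57 mV.

V ≈ 19.6 mV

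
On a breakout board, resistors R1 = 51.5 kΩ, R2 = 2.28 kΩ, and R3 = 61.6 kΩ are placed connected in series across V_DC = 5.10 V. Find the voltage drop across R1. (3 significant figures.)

ΣR = 51.5 + 2.28 + 61.6 = 115.4 kΩ.
Voltage divider: V = V_DC · (51.50 / 115.4) = 5.10 × 0.4464 = 2.276 V.

V ≈ 2.28 V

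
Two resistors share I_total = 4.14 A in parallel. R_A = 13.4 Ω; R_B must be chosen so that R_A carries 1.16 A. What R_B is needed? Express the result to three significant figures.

In a two-way split, I_A/I_total = R_B/(R_A + R_B).
With f = 0.2802, R_B = R_A · f/(1−f) = 13.4 × 0.3893 = 5.216 Ω.

R_B ≈ 5.22 Ω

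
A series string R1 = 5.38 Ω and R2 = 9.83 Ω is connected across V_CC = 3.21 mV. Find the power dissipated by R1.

The common current is I = 3.21/15.21 = 0.2110 mA.
P = I²R = 0.04454 × 5.38 = 0.2396 µW.

P ≈ 0.240 µW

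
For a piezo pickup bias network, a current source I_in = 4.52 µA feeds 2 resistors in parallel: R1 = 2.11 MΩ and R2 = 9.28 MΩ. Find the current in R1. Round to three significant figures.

For two parallel branches, I_k = I_in · (other R)/(sum of R).
I(R1) = 4.52 × 9.28/(2.11 + 9.28) = 4.52 × 0.8147 = 3.683 µA.

I ≈ 3.68 µA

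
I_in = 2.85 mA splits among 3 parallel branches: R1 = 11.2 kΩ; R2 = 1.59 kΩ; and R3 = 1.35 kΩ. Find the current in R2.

Conductances: ΣG = 1/11.2 + 1/1.59 + 1/1.35 = 1.459 (1/kΩ).
By the current-divider rule, I = I_in · G_k/ΣG = 2.85 × 0.4311 = 1.229 mA.

I ≈ 1.23 mA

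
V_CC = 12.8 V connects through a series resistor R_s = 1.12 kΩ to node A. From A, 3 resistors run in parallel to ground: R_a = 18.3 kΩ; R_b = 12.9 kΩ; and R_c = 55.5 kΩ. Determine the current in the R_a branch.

I ≈ 0.599 mA

Combine the parallel branches: R_p = (1/18.3 + 1/12.9 + 1/55.5)⁻¹ = 6.659 kΩ.
V_A = 12.8 × 6.659/7.779 = 10.96 V.
I(R_a) = V_A / R_a = 10.96/18.3 = 0.5987 mA.
(Equivalently: I_total = 1.646 mA, then current-divider fraction G_k/ΣG = 0.3639.)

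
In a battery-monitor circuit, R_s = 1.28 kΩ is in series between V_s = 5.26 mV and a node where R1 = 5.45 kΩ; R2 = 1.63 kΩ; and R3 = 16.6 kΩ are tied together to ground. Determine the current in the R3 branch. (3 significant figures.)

Combine the parallel branches: R_p = (1/5.45 + 1/1.63 + 1/16.6)⁻¹ = 1.167 kΩ.
V_A = 5.26 × 1.167/2.447 = 2.508 mV.
I(R3) = V_A / R3 = 2.508/16.6 = 0.1511 µA.

I ≈ 0.151 µA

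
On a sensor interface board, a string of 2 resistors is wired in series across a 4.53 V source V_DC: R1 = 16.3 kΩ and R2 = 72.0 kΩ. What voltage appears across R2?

ΣR = 16.3 + 72.0 = 88.30 kΩ.
By the voltage-divider rule, V = 4.53 × 72.00/88.30 = 3.694 V.

V ≈ 3.69 V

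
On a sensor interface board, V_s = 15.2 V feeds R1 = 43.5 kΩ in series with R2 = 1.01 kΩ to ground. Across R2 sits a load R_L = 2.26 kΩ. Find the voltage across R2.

The load sits in parallel with R2, giving an effective lower resistance R2' = R2·R_L/(R2+R_L) = 0.6980 kΩ.
Voltage divider with the loaded lower leg: V_out = 15.2 × 0.6980/(43.5 + 0.6980) = 15.2 × 0.01579 = 0.2401 V.
(Unloaded it would be 0.345 V; the load pulls it down.)

V_out ≈ 0.240 V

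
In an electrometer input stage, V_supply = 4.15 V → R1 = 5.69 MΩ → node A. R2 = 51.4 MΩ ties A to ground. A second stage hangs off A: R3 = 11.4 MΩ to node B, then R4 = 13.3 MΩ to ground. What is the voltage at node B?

V_B ≈ 1.67 V

The second stage (R3 + R4 = 24.70 MΩ) loads node A in parallel with R2.
R2 ‖ (R3+R4) = 16.68 MΩ.
First divider: V_A = V_supply · 16.68/(5.69 + 16.68) = 3.095 V.
Then the unloaded second divider: V_B = V_A × R4/(R3+R4) = 3.095 × 0.5385 = 1.666 V.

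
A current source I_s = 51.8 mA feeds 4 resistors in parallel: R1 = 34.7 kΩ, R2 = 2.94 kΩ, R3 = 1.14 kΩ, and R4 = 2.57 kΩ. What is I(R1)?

Total conductance ΣG = 1/34.7 + 1/2.94 + 1/1.14 + 1/2.57 = 1.635 (units of 1/kΩ).
R1 takes the fraction G_k/ΣG = 0.02882/1.635 = 0.01762, so I = 51.8 × 0.01762 = 0.9129 mA.

I ≈ 0.913 mA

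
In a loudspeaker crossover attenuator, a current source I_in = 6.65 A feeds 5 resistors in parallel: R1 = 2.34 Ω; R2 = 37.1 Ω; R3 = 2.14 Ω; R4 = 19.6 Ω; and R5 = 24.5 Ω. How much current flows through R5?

Conductances: ΣG = 1/2.34 + 1/37.1 + 1/2.14 + 1/19.6 + 1/24.5 = 1.013 (1/Ω).
By the current-divider rule, I = I_in · G_k/ΣG = 6.65 × 0.04028 = 0.2678 A.

I ≈ 0.268 A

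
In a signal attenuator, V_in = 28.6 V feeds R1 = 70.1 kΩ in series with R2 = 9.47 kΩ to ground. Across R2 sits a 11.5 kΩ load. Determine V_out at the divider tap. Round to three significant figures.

R2 ‖ R_L = (9.47 × 11.5)/(9.47 + 11.5) = 5.193 kΩ.
Then V_out = V_in · R2'/(R1 + R2') = 28.6 × 5.193/75.29 = 1.973 V.
(Unloaded it would be 3.40 V; the load pulls it down.)

V_out ≈ 1.97 V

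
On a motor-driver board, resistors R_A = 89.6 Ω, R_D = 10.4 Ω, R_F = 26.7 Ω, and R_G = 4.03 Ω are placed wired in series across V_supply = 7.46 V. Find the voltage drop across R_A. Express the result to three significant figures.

ΣR = 89.6 + 10.4 + 26.7 + 4.03 = 130.7 Ω.
Voltage divider: V = V_supply · (89.60 / 130.7) = 7.46 × 0.6854 = 5.113 V.

V ≈ 5.11 V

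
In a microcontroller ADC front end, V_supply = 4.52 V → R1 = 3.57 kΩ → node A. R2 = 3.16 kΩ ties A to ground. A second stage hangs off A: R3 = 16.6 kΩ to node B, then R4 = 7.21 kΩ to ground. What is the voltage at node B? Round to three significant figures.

V_B ≈ 0.600 V

The second stage (R3 + R4 = 23.81 kΩ) loads node A in parallel with R2.
Effective lower resistance at A: R2 ‖ 23.81 = 2.790 kΩ.
First divider: V_A = V_supply · 2.790/(3.57 + 2.790) = 1.983 V.
Stage 2 is unloaded, so V_B = V_A · R4/(R3+R4) = 1.983 × 7.21/23.81 = 0.6004 V.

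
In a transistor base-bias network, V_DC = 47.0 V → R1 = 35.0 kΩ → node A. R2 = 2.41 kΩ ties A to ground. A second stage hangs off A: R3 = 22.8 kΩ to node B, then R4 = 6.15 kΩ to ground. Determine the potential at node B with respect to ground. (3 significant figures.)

Looking into the second stage from A: R3 + R4 = 28.95 kΩ appears in parallel with R2.
R2 ‖ (R3+R4) = 2.225 kΩ.
So V_A = 47.0 × 0.05977 = 2.809 V.
V_B = V_A × 0.2124 = 0.5967 V.

V_B ≈ 0.597 V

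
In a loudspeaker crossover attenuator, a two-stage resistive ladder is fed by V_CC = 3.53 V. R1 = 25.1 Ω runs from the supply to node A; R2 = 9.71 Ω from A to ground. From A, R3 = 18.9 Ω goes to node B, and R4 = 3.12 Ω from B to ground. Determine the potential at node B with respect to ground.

Node A sees R2 in parallel with the series input of stage 2, R3 + R4 = 22.02 Ω.
R2 ‖ (R3+R4) = 6.739 Ω.
So V_A = 3.53 × 0.2116 = 0.7471 V.
Stage 2 is unloaded, so V_B = V_A · R4/(R3+R4) = 0.7471 × 3.12/22.02 = 0.1059 V.

V_B ≈ 0.106 V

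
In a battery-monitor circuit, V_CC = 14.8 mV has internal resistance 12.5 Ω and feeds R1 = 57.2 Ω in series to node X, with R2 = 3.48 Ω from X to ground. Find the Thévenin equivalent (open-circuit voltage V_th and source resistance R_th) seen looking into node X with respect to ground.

R1' = 12.5 + 57.2 = 69.70 Ω (source resistance + R1).
V_th is the unloaded tap voltage: V_CC · R2/(R1'+R2) = 14.8 × 0.04755 = 0.7038 mV.
With V_CC suppressed (replaced by a short), R_th = R1' ‖ R2 = (69.70 × 3.48)/(69.70 + 3.48) = 3.315 Ω.

V_th ≈ 0.704 mV, R_th ≈ 3.31 Ω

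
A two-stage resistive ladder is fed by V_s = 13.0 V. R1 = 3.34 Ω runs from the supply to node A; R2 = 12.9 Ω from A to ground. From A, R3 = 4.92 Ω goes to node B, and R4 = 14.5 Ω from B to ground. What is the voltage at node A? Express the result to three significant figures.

Looking into the second stage from A: R3 + R4 = 19.42 Ω appears in parallel with R2.
Effective lower resistance at A: R2 ‖ 19.42 = 7.751 Ω.
V_A = 13.0 × 7.751/(3.34 + 7.751) = 9.085 V.

V_A ≈ 9.09 V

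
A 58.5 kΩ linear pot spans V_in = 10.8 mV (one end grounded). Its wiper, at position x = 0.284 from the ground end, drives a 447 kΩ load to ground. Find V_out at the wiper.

The pot divides into 41.89 kΩ above the wiper and 16.61 kΩ below.
(x·R_p) ‖ R_L = 16.02 kΩ.
Loaded-divider output: V_out = 10.8 × 0.2766 = 2.988 mV.

V_out ≈ 2.99 mV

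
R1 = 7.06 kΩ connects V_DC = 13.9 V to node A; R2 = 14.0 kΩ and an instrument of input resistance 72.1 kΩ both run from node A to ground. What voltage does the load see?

V_out ≈ 8.68 V

R2 ‖ R_L = (14.0 × 72.1)/(14.0 + 72.1) = 11.72 kΩ.
Then V_out = V_DC · R2'/(R1 + R2') = 13.9 × 11.72/18.78 = 8.676 V.
(Unloaded it would be 9.24 V; the load pulls it down.)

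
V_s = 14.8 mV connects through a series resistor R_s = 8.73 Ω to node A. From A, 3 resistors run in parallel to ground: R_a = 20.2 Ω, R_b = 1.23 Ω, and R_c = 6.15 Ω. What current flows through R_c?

Equivalent of the parallel group: R_p = 0.9755 Ω.
V_A = 14.8 × 0.9755/9.706 = 1.488 mV.
I(R_c) = V_A / R_c = 1.488/6.15 = 0.2419 mA.
(Check via current divider: I_total = 1.525 mA; share G_k/ΣG = 0.1586 → same result.)

I ≈ 0.242 mA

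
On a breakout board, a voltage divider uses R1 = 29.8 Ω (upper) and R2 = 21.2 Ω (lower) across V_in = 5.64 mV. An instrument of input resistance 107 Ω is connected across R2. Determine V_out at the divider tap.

V_out ≈ 2.10 mV

The load sits in parallel with R2, giving an effective lower resistance R2' = R2·R_L/(R2+R_L) = 17.69 Ω.
Voltage divider with the loaded lower leg: V_out = 5.64 × 17.69/(29.8 + 17.69) = 5.64 × 0.3726 = 2.101 mV.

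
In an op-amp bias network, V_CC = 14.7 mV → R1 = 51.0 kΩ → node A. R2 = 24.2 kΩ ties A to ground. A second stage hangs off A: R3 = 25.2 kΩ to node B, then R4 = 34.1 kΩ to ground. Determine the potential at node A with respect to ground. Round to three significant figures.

Node A sees R2 in parallel with the series input of stage 2, R3 + R4 = 59.30 kΩ.
Effective lower resistance at A: R2 ‖ 59.30 = 17.19 kΩ.
So V_A = 14.7 × 0.2520 = 3.705 mV.

V_A ≈ 3.71 mV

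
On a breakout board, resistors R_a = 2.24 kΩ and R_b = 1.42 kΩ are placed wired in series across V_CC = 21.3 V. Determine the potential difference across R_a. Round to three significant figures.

ΣR = 2.24 + 1.42 = 3.660 kΩ.
V = V_CC · R/ΣR = 21.3 × 0.6120 = 13.04 V.

V ≈ 13.0 V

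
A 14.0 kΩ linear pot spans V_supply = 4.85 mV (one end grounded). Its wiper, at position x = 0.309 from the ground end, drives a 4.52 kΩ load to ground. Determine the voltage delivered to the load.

Split the track: R_lower = x·R_p = 4.326 kΩ, R_upper = (1−x)·R_p = 9.674 kΩ.
Lower segment in parallel with the load: 4.326 ‖ 4.52 = 2.210 kΩ.
V_out = 4.85 × 2.210/(9.674 + 2.210) = 0.9021 mV.

V_out ≈ 0.902 mV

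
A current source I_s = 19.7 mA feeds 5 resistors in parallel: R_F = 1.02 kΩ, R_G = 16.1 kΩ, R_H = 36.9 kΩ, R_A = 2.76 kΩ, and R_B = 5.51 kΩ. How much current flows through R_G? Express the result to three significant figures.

Total conductance ΣG = 1/1.02 + 1/16.1 + 1/36.9 + 1/2.76 + 1/5.51 = 1.613 (units of 1/kΩ).
Current divider: I(R_G) = I_s · G_k/ΣG = 19.7 × (0.06211/1.613) = 19.7 × 0.03850 = 0.7584 mA.

I ≈ 0.758 mA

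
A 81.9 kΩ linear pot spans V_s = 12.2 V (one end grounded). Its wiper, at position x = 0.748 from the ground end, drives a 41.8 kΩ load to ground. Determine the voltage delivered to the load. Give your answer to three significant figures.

V_out ≈ 6.66 V

The pot divides into 20.64 kΩ above the wiper and 61.26 kΩ below.
Lower segment in parallel with the load: 61.26 ‖ 41.8 = 24.85 kΩ.
Loaded-divider output: V_out = 12.2 × 0.5463 = 6.664 V.
(Unloaded: V_out = x·V_s = 9.13 V.)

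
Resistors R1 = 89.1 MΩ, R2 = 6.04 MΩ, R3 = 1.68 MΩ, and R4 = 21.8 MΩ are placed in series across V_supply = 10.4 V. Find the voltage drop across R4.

V ≈ 1.91 V

Series total: ΣR = 89.1 + 6.04 + 1.68 + 21.8 = 118.6 MΩ.
Voltage divider: V = V_supply · (21.80 / 118.6) = 10.4 × 0.1838 = 1.911 V.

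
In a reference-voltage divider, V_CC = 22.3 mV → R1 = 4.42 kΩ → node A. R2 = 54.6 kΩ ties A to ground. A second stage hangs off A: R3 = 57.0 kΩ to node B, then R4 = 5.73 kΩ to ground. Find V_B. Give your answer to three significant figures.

Node A sees R2 in parallel with the series input of stage 2, R3 + R4 = 62.73 kΩ.
R2 ‖ (R3+R4) = 29.19 kΩ.
V_A = 22.3 × 29.19/(4.42 + 29.19) = 19.37 mV.
Then the unloaded second divider: V_B = V_A × R4/(R3+R4) = 19.37 × 0.09134 = 1.769 mV.

V_B ≈ 1.77 mV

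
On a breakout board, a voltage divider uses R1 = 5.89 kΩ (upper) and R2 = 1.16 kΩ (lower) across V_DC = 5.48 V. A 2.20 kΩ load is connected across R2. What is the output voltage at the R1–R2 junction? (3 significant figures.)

R2 ‖ R_L = (1.16 × 2.20)/(1.16 + 2.20) = 0.7595 kΩ.
Now apply the divider: V_out = 5.48 × 0.1142 = 0.6259 V.

V_out ≈ 0.626 V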